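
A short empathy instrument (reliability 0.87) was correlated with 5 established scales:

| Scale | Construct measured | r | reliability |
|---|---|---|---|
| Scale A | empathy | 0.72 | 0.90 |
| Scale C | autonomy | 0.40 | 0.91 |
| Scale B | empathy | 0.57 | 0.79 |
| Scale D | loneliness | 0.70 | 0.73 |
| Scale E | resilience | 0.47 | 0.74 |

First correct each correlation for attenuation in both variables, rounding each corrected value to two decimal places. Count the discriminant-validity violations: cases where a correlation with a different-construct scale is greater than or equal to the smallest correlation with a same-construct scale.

Disattenuated r (r / √(r_scale · r_new)):
  Scale A (conv): 0.72 / √(0.90·0.87) = 0.81
  Scale C (disc): 0.40 / √(0.91·0.87) = 0.45
  Scale B (conv): 0.57 / √(0.79·0.87) = 0.69
  Scale D (disc): 0.70 / √(0.73·0.87) = 0.88
  Scale E (disc): 0.47 / √(0.74·0.87) = 0.59
Smallest convergent = 0.69. Discriminant values: 0.45, 0.88, 0.59; count ≥ 0.69 → 1.

1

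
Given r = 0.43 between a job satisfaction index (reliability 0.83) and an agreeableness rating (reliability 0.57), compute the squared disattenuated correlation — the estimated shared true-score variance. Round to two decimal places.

Disattenuated r = 0.43 / √(0.83 × 0.57) = 0.43 / 0.6878 = 0.6252.
Shared true-score variance = 0.6252² = 0.3909 ≈ 0.39.

0.39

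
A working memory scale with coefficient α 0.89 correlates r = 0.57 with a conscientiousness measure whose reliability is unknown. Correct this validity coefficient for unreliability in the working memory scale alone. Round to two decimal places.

0.60

Single correction: r_c = r_obs / √r_xx = 0.57 / √0.89 = 0.57 / 0.9434 ≈ 0.60.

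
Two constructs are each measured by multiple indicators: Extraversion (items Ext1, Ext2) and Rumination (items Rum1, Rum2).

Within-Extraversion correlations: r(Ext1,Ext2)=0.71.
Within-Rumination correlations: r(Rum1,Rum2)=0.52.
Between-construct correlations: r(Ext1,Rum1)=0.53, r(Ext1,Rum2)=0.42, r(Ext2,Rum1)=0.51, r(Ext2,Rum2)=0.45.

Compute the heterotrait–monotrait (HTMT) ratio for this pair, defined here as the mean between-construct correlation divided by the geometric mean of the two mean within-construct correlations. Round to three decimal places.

Mean between = 1.91/4 = 0.4775.
Mean within-Ext = 0.71/1 = 0.7100; mean within-Rum = 0.52/1 = 0.5200.
Geometric mean = √(0.7100 × 0.5200) = 0.6076.
HTMT = 0.4775 / 0.6076 = 0.786.

0.786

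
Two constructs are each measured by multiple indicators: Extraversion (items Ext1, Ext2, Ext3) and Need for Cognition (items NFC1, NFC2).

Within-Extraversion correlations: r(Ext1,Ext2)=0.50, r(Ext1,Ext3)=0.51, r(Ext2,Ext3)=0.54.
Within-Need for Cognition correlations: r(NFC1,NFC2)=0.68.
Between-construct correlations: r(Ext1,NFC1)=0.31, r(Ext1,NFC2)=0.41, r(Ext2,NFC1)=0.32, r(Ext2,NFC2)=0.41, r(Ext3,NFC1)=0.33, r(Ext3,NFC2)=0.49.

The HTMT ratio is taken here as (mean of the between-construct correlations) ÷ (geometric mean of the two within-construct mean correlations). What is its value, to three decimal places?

Mean between = 2.27/6 = 0.3783.
Mean within-Ext = 1.55/3 = 0.5167; mean within-NFC = 0.68/1 = 0.6800.
Geometric mean = √(0.5167 × 0.6800) = 0.5928.
HTMT = 0.3783 / 0.5928 = 0.638.

0.638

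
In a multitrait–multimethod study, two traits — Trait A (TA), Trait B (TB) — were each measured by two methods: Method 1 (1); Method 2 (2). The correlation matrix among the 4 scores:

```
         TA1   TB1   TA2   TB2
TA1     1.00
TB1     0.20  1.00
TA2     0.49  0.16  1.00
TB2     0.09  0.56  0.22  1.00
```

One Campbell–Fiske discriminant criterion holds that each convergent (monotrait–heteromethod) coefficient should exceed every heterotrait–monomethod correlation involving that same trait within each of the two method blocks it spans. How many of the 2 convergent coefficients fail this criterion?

0

Convergent coefficients and their comparison sets:
TA (methods 1·2): 0.49 vs {0.20, 0.22} → pass.
TB (methods 1·2): 0.56 vs {0.20, 0.22} → pass.
0 of 2 fail.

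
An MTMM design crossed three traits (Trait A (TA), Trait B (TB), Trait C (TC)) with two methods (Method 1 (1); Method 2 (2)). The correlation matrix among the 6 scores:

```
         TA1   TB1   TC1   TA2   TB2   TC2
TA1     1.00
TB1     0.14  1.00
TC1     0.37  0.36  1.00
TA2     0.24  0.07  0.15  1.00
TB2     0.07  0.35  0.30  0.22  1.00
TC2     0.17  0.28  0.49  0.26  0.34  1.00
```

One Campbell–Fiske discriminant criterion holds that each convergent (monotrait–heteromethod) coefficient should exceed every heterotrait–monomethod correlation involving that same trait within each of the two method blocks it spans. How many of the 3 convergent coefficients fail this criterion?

2

Checking each validity diagonal entry against its comparison values:
TA (methods 1·2): 0.24 vs {0.14, 0.22, 0.37, 0.26} → fail.
TB (methods 1·2): 0.35 vs {0.14, 0.22, 0.36, 0.34} → fail.
TC (methods 1·2): 0.49 vs {0.37, 0.26, 0.36, 0.34} → pass.
2 of 3 fail.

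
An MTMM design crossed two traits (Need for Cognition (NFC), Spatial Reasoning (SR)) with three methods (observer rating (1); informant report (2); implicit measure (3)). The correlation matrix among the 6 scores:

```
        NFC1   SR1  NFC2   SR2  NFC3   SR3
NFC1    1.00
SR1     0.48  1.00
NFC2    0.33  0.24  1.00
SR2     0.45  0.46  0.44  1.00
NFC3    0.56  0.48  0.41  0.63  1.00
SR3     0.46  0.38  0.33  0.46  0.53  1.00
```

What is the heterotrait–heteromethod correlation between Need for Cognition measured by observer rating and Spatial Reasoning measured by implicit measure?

Different traits and methods: r(NFC1, SR3) = 0.46.

0.46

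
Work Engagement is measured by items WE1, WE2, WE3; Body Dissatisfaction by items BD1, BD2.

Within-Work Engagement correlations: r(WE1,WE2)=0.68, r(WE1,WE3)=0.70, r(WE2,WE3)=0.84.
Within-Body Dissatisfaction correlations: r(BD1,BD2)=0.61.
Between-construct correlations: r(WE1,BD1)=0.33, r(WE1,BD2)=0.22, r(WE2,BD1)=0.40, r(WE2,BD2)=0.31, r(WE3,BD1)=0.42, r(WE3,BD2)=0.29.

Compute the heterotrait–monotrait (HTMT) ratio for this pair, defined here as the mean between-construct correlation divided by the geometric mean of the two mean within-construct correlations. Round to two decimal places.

0.49

Mean heterotrait r = 1.97/6 = 0.3283.
Mean within-WE = 2.22/3 = 0.7400; mean within-BD = 0.61/1 = 0.6100.
Geometric mean = √(0.7400 × 0.6100) = 0.6719.
HTMT = 0.3283 / 0.6719 = 0.49.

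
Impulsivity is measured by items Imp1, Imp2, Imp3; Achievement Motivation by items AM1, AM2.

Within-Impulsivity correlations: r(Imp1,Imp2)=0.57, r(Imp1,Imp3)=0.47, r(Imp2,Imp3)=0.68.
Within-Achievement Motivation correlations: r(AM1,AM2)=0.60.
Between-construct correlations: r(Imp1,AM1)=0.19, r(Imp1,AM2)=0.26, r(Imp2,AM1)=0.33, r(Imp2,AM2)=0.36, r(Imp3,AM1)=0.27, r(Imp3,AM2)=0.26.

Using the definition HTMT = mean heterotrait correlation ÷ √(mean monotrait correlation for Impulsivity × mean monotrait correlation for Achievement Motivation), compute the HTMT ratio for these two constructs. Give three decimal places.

Mean heterotrait r = 1.67/6 = 0.2783.
Mean within-Imp = 1.72/3 = 0.5733; mean within-AM = 0.60/1 = 0.6000.
Geometric mean = √(0.5733 × 0.6000) = 0.5865.
HTMT = 0.2783 / 0.5865 = 0.475.

0.475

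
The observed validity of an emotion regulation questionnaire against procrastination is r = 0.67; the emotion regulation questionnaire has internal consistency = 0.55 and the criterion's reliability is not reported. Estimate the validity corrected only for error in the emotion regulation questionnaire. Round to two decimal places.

0.90

Single correction: r_c = r_obs / √r_xx = 0.67 / √0.55 = 0.67 / 0.7416 ≈ 0.90.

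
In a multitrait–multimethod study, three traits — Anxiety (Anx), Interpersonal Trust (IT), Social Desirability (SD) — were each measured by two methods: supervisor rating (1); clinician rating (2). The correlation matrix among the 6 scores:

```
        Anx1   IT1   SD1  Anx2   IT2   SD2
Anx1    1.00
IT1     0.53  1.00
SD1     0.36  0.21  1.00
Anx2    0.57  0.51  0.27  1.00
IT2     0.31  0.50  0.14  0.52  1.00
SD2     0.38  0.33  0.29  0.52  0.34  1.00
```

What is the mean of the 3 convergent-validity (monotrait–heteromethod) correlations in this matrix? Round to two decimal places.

Convergent values: 0.57, 0.50, 0.29; mean = 1.36/3 = 0.45.

0.45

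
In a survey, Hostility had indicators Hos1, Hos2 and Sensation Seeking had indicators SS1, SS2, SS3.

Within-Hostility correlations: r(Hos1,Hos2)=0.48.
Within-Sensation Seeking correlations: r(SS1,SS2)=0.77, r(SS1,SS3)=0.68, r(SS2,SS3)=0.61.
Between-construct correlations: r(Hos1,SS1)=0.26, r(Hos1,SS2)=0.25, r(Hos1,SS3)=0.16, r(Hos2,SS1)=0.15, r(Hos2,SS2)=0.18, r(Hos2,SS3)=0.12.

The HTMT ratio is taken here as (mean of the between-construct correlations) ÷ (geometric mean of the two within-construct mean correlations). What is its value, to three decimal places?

Mean between = 1.12/6 = 0.1867.
Mean within-Hos = 0.48/1 = 0.4800; mean within-SS = 2.06/3 = 0.6867.
Geometric mean = √(0.4800 × 0.6867) = 0.5741.
HTMT = 0.1867 / 0.5741 = 0.325.

0.325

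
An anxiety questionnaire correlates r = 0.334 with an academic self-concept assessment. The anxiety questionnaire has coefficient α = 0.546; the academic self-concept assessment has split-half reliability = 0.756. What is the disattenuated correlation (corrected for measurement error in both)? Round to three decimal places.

0.520

r_true = r_obs / √(r_xx · r_yy) = 0.334 / √(0.546 × 0.756) = 0.334 / √0.412776 = 0.334 / 0.6425 ≈ 0.520.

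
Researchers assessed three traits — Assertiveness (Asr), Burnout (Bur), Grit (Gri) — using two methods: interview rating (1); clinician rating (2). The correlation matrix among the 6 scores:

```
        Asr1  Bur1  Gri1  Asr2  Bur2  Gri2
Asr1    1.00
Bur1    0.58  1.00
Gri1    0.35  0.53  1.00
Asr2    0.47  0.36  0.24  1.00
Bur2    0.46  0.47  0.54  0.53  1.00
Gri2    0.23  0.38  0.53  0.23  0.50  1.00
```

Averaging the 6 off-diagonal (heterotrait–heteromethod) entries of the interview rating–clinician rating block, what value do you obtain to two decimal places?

HTHM values (method 1 × method 2): 0.46, 0.23, 0.36, 0.38, 0.24, 0.54; mean = 2.21/6 = 0.37.

0.37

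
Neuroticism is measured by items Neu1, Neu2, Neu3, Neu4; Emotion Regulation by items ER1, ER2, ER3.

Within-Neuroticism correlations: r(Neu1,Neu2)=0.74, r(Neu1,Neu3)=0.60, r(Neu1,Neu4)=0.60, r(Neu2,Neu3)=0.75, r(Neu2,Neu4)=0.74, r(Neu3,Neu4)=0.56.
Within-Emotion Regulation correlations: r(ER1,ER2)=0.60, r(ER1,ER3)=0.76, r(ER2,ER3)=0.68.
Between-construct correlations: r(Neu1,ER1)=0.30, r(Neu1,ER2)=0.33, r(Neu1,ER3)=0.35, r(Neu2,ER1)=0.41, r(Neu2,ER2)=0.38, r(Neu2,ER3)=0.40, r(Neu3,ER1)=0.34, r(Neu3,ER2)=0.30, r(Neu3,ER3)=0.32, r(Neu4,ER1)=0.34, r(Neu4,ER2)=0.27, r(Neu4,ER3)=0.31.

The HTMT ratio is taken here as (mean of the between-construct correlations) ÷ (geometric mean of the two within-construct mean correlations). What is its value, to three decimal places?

0.502

Mean between = 4.05/12 = 0.3375.
Mean within-Neu = 3.99/6 = 0.6650; mean within-ER = 2.04/3 = 0.6800.
Geometric mean = √(0.6650 × 0.6800) = 0.6725.
HTMT = 0.3375 / 0.6725 = 0.502.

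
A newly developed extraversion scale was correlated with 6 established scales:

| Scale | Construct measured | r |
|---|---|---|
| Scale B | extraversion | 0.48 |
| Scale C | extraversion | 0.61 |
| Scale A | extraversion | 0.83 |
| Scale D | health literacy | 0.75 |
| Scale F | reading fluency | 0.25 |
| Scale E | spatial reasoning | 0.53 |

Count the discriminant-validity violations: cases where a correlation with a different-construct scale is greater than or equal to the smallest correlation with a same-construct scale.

Convergent (same construct = extraversion): Scale B, Scale C, Scale A.
Smallest convergent = 0.48. Discriminant values: 0.75, 0.25, 0.53; count ≥ 0.48 → 2.

2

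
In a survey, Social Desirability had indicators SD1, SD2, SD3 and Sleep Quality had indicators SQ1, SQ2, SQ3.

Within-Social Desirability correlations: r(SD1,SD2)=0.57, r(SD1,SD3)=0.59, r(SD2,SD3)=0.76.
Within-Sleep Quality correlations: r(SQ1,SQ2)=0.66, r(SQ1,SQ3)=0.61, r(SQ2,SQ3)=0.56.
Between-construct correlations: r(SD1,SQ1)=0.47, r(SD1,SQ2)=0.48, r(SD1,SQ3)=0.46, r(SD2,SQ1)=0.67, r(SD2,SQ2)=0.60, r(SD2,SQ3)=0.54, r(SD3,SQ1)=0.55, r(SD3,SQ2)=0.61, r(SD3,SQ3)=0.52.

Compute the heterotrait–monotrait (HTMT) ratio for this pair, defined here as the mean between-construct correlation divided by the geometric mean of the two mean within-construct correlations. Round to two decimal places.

0.87

Mean heterotrait r = 4.90/9 = 0.5444.
Mean within-SD = 1.92/3 = 0.6400; mean within-SQ = 1.83/3 = 0.6100.
Geometric mean = √(0.6400 × 0.6100) = 0.6248.
HTMT = 0.5444 / 0.6248 = 0.87.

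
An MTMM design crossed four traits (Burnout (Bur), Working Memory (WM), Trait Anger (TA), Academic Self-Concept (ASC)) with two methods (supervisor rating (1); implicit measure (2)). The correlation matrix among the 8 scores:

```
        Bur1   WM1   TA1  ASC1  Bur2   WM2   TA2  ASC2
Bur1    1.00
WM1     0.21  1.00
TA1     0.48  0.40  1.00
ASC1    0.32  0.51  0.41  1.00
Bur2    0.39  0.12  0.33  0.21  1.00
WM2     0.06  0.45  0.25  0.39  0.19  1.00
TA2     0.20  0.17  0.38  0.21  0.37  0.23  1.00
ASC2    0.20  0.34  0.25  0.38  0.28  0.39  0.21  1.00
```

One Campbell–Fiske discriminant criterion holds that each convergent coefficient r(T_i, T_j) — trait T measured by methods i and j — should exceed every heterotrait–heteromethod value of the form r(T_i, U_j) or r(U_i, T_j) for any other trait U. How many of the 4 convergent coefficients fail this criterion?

1

Convergent coefficients and their comparison sets:
Bur (methods 1·2): 0.39 vs {0.06, 0.12, 0.20, 0.33, 0.20, 0.21} → pass.
WM (methods 1·2): 0.45 vs {0.12, 0.06, 0.17, 0.25, 0.34, 0.39} → pass.
TA (methods 1·2): 0.38 vs {0.33, 0.20, 0.25, 0.17, 0.25, 0.21} → pass.
ASC (methods 1·2): 0.38 vs {0.21, 0.20, 0.39, 0.34, 0.21, 0.25} → fail.
1 of 4 fail.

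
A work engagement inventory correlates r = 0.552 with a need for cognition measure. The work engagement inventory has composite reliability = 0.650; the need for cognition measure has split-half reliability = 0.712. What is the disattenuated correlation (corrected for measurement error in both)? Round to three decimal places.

r_true = r_obs / √(r_xx · r_yy) = 0.552 / √(0.650 × 0.712) = 0.552 / √0.462800 = 0.552 / 0.6803 ≈ 0.811.

0.811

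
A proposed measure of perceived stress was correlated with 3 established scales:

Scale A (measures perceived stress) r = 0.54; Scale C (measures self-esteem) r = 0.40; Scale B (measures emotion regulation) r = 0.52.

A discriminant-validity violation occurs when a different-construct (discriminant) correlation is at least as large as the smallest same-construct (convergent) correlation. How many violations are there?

0

Convergent (same construct = perceived stress): Scale A.
Smallest convergent = 0.54. Discriminant values: 0.40, 0.52; count ≥ 0.54 → 0.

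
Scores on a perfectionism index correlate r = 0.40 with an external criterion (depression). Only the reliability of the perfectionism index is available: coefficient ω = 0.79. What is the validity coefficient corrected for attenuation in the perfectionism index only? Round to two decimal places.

Single correction: r_c = r_obs / √r_xx = 0.40 / √0.79 = 0.40 / 0.8888 ≈ 0.45.

0.45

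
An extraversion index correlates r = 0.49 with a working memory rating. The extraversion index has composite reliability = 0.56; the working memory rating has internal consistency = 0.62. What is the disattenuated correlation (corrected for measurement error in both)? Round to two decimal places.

r_true = r_obs / √(r_xx · r_yy) = 0.49 / √(0.56 × 0.62) = 0.49 / √0.3472 = 0.49 / 0.5892 ≈ 0.83.

0.83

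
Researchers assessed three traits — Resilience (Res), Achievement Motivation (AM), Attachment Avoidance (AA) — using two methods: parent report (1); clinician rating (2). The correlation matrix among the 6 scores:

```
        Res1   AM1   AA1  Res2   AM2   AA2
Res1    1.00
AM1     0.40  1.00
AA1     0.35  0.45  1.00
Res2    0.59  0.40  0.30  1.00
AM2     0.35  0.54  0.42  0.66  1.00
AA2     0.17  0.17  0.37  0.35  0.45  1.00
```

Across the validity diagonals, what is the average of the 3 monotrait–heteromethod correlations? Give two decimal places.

0.50

Convergent values: 0.59, 0.54, 0.37; mean = 1.50/3 = 0.50.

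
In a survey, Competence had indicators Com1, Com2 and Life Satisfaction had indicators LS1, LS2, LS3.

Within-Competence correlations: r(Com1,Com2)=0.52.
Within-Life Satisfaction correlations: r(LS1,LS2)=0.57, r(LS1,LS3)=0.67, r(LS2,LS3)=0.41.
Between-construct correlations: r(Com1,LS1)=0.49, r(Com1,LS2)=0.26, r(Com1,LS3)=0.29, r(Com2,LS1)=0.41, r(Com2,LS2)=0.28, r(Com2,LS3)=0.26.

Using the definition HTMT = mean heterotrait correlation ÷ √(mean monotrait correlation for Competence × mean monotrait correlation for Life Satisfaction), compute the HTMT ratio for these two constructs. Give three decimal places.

Mean heterotrait r = 1.99/6 = 0.3317.
Mean within-Com = 0.52/1 = 0.5200; mean within-LS = 1.65/3 = 0.5500.
Geometric mean = √(0.5200 × 0.5500) = 0.5348.
HTMT = 0.3317 / 0.5348 = 0.620.

0.620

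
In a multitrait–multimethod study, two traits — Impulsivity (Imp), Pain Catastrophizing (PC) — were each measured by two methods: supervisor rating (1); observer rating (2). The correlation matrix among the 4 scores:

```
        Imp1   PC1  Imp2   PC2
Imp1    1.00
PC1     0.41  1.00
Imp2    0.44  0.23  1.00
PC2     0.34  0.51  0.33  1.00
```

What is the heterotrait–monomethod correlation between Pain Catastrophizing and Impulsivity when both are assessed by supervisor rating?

0.41

Different traits, same method: r(PC1, Imp1) = 0.41.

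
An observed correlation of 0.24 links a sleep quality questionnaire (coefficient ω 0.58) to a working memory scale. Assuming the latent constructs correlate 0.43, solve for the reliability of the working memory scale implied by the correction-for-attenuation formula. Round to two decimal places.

r_true = r_obs / √(r_xx · r_yy) ⇒ 0.43 = 0.24 / √(0.58 · r_yy).
√(0.58 · r_yy) = 0.24 / 0.43 = 0.5581; 0.58 · r_yy = 0.3115; r_yy = 0.3115 / 0.58 ≈ 0.54.

0.54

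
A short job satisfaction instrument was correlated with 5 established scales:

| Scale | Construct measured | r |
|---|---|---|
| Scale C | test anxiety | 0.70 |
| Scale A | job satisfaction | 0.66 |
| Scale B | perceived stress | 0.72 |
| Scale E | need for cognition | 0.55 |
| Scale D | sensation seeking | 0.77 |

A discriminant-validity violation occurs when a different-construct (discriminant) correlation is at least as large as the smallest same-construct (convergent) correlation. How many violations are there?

Convergent (same construct = job satisfaction): Scale A.
Smallest convergent = 0.66. Discriminant values: 0.70, 0.72, 0.55, 0.77; count ≥ 0.66 → 3.

3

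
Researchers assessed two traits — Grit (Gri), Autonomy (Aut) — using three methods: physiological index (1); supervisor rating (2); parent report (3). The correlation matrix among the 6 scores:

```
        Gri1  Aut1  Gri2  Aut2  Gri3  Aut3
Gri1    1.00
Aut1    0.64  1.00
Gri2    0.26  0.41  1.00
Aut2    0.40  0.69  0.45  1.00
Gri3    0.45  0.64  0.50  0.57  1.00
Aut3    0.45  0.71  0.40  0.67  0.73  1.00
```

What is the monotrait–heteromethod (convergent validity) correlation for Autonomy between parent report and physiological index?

0.71

Same trait (Aut), different methods: r(Aut3, Aut1) = 0.71.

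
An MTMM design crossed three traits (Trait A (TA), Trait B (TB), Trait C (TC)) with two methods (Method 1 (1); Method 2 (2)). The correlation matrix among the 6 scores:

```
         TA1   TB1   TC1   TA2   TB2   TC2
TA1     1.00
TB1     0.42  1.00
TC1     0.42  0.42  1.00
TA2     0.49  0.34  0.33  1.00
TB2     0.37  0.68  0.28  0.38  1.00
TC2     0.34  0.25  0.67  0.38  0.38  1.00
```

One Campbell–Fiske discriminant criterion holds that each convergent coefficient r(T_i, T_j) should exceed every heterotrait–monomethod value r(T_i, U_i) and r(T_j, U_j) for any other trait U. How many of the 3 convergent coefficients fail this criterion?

Convergent coefficients and their comparison sets:
TA (methods 1·2): 0.49 vs {0.42, 0.38, 0.42, 0.38} → pass.
TB (methods 1·2): 0.68 vs {0.42, 0.38, 0.42, 0.38} → pass.
TC (methods 1·2): 0.67 vs {0.42, 0.38, 0.42, 0.38} → pass.
0 of 3 fail.

0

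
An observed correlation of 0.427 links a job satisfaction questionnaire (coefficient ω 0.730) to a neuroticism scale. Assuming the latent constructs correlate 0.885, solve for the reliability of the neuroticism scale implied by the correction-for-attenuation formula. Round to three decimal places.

0.319

r_true = r_obs / √(r_xx · r_yy) ⇒ 0.885 = 0.427 / √(0.730 · r_yy).
√(0.730 · r_yy) = 0.427 / 0.885 = 0.4825; 0.730 · r_yy = 0.2328; r_yy = 0.2328 / 0.730 ≈ 0.319.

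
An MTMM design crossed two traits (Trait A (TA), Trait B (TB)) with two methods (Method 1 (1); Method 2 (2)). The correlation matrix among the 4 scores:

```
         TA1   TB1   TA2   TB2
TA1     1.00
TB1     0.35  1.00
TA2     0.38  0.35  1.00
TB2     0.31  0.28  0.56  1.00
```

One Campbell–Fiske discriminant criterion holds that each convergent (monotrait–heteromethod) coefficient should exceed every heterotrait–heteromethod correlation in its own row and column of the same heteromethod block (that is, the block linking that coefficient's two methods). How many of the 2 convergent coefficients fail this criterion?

Each convergent coefficient versus the relevant comparison correlations:
TA (methods 1·2): 0.38 vs {0.31, 0.35} → pass.
TB (methods 1·2): 0.28 vs {0.35, 0.31} → fail.
1 of 2 fail.

1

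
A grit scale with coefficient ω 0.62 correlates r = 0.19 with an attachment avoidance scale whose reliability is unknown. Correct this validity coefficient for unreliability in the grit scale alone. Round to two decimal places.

0.24

Single correction: r_c = r_obs / √r_xx = 0.19 / √0.62 = 0.19 / 0.7874 ≈ 0.24.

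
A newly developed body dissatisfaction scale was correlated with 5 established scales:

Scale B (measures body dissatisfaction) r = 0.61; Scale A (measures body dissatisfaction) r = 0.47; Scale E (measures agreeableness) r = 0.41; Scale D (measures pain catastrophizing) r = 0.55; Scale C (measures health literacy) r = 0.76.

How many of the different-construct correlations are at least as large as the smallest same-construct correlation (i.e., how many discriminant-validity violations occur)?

2

Convergent (same construct = body dissatisfaction): Scale B, Scale A.
Smallest convergent = 0.47. Discriminant values: 0.41, 0.55, 0.76; count ≥ 0.47 → 2.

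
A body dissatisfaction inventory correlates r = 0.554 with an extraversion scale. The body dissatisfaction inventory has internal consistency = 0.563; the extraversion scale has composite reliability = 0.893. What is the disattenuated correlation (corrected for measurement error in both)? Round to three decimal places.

0.781

r_true = r_obs / √(r_xx · r_yy) = 0.554 / √(0.563 × 0.893) = 0.554 / √0.502759 = 0.554 / 0.7091 ≈ 0.781.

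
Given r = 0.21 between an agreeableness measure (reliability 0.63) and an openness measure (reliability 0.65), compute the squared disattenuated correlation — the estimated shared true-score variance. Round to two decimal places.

0.11

Disattenuated r = 0.21 / √(0.63 × 0.65) = 0.21 / 0.6399 = 0.3282.
Shared true-score variance = 0.3282² = 0.1077 ≈ 0.11.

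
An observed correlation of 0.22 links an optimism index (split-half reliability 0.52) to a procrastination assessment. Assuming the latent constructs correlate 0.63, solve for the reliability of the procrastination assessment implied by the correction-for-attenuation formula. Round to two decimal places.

r_true = r_obs / √(r_xx · r_yy) ⇒ 0.63 = 0.22 / √(0.52 · r_yy).
√(0.52 · r_yy) = 0.22 / 0.63 = 0.3492; 0.52 · r_yy = 0.1219; r_yy = 0.1219 / 0.52 ≈ 0.23.

0.23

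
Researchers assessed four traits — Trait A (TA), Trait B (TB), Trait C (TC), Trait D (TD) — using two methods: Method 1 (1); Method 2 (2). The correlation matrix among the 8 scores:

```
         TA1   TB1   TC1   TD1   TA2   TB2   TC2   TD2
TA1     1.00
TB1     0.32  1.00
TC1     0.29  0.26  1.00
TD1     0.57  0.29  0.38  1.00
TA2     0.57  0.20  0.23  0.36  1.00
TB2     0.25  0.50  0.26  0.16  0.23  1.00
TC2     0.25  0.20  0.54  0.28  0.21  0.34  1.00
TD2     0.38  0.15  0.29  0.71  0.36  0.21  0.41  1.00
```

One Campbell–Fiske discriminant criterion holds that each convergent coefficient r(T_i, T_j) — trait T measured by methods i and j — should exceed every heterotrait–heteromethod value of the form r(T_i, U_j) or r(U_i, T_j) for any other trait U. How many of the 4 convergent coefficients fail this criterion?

0

Each convergent coefficient versus the relevant comparison correlations:
TA (methods 1·2): 0.57 vs {0.25, 0.20, 0.25, 0.23, 0.38, 0.36} → pass.
TB (methods 1·2): 0.50 vs {0.20, 0.25, 0.20, 0.26, 0.15, 0.16} → pass.
TC (methods 1·2): 0.54 vs {0.23, 0.25, 0.26, 0.20, 0.29, 0.28} → pass.
TD (methods 1·2): 0.71 vs {0.36, 0.38, 0.16, 0.15, 0.28, 0.29} → pass.
0 of 4 fail.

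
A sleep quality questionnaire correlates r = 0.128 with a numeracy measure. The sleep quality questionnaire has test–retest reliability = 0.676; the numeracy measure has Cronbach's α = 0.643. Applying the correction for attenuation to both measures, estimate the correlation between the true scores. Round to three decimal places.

r_true = r_obs / √(r_xx · r_yy) = 0.128 / √(0.676 × 0.643) = 0.128 / √0.434668 = 0.128 / 0.6593 ≈ 0.194.

0.194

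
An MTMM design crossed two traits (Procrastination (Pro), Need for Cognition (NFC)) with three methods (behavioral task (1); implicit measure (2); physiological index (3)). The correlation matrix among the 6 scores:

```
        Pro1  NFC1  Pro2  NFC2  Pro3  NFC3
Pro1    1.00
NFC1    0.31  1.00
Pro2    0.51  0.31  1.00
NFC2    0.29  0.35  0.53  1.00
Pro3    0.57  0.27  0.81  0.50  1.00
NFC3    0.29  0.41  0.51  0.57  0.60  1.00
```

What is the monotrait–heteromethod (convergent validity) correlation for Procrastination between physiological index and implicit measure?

Same trait (Pro), different methods: r(Pro3, Pro2) = 0.81.

0.81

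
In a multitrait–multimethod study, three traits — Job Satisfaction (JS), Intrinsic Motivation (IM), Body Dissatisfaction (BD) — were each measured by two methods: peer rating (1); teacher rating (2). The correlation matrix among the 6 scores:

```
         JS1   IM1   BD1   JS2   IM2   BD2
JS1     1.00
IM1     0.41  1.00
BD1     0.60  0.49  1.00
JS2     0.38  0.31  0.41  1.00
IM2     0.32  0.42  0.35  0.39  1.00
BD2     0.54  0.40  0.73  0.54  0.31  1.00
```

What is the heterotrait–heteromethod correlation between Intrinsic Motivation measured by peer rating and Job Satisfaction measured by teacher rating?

0.31

Different traits and methods: r(IM1, JS2) = 0.31.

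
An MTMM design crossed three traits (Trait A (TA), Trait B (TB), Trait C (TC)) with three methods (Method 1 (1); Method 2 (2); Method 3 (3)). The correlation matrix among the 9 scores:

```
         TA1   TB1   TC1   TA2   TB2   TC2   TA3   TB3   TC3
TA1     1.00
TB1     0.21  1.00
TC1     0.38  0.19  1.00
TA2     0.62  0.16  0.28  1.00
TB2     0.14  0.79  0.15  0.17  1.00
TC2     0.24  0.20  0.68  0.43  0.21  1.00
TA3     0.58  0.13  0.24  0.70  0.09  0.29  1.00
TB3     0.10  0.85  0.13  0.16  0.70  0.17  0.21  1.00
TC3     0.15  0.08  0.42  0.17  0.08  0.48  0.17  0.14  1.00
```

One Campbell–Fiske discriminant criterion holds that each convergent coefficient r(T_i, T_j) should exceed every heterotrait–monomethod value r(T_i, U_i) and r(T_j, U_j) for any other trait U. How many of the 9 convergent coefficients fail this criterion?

Each convergent coefficient versus the relevant comparison correlations:
TA (methods 1·2): 0.62 vs {0.21, 0.17, 0.38, 0.43} → pass.
TA (methods 1·3): 0.58 vs {0.21, 0.21, 0.38, 0.17} → pass.
TA (methods 2·3): 0.70 vs {0.17, 0.21, 0.43, 0.17} → pass.
TB (methods 1·2): 0.79 vs {0.21, 0.17, 0.19, 0.21} → pass.
TB (methods 1·3): 0.85 vs {0.21, 0.21, 0.19, 0.14} → pass.
TB (methods 2·3): 0.70 vs {0.17, 0.21, 0.21, 0.14} → pass.
TC (methods 1·2): 0.68 vs {0.38, 0.43, 0.19, 0.21} → pass.
TC (methods 1·3): 0.42 vs {0.38, 0.17, 0.19, 0.14} → pass.
TC (methods 2·3): 0.48 vs {0.43, 0.17, 0.21, 0.14} → pass.
0 of 9 fail.

0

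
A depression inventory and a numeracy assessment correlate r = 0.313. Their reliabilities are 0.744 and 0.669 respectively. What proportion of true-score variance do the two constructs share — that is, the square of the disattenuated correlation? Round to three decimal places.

0.197

Disattenuated r = 0.313 / √(0.744 × 0.669) = 0.313 / 0.7055 = 0.4437.
Shared true-score variance = 0.4437² = 0.1969 ≈ 0.197.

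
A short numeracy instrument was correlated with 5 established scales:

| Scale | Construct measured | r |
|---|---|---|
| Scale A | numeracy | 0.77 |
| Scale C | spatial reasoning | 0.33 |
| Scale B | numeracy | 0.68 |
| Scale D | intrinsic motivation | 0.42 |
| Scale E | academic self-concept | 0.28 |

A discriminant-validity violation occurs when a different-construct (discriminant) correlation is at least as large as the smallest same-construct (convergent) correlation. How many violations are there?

0

Convergent (same construct = numeracy): Scale A, Scale B.
Smallest convergent = 0.68. Discriminant values: 0.33, 0.42, 0.28; count ≥ 0.68 → 0.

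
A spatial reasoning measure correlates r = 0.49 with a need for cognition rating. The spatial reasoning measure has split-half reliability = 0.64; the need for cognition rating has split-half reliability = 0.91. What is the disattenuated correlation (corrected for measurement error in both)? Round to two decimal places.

r_true = r_obs / √(r_xx · r_yy) = 0.49 / √(0.64 × 0.91) = 0.49 / √0.5824 = 0.49 / 0.7632 ≈ 0.64.

0.64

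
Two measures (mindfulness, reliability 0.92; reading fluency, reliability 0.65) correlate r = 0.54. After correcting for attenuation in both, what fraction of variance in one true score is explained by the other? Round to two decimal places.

0.49

Disattenuated r = 0.54 / √(0.92 × 0.65) = 0.54 / 0.7733 = 0.6983.
Shared true-score variance = 0.6983² = 0.4876 ≈ 0.49.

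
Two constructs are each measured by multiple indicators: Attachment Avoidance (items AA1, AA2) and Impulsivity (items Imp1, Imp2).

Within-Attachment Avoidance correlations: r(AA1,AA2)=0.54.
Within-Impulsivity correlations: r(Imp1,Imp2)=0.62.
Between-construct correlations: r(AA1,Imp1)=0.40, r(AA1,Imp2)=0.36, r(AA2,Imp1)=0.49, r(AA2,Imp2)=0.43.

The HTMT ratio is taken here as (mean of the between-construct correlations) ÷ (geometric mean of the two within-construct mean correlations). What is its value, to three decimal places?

0.726

Between-construct mean = 1.68/4 = 0.4200.
Mean within-AA = 0.54/1 = 0.5400; mean within-Imp = 0.62/1 = 0.6200.
Geometric mean = √(0.5400 × 0.6200) = 0.5786.
HTMT = 0.4200 / 0.5786 = 0.726.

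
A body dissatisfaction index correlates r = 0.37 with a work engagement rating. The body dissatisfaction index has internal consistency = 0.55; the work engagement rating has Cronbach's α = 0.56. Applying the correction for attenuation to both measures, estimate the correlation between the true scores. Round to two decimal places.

0.67

r_true = r_obs / √(r_xx · r_yy) = 0.37 / √(0.55 × 0.56) = 0.37 / √0.3080 = 0.37 / 0.5550 ≈ 0.67.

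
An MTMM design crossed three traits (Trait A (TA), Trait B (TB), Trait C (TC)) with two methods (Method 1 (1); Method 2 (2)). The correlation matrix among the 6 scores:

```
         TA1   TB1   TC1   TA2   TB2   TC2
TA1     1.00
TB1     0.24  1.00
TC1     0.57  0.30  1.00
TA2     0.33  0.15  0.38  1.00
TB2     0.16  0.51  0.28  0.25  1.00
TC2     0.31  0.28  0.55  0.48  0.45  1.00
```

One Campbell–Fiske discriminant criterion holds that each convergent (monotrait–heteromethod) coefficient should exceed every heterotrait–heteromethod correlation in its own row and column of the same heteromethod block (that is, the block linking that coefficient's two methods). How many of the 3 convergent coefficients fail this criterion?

Convergent coefficients and their comparison sets:
TA (methods 1·2): 0.33 vs {0.16, 0.15, 0.31, 0.38} → fail.
TB (methods 1·2): 0.51 vs {0.15, 0.16, 0.28, 0.28} → pass.
TC (methods 1·2): 0.55 vs {0.38, 0.31, 0.28, 0.28} → pass.
1 of 3 fail.

1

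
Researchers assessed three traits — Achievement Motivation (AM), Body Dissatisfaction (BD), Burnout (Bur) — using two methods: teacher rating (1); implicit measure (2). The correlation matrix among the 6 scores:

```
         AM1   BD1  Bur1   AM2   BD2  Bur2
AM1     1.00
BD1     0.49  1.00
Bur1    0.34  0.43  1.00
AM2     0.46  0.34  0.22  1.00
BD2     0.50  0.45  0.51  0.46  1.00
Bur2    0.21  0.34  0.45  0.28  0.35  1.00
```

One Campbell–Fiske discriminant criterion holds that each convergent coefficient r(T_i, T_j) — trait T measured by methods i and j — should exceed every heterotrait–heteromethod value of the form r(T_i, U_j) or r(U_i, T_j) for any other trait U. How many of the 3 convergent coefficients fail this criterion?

Convergent coefficients and their comparison sets:
AM (methods 1·2): 0.46 vs {0.50, 0.34, 0.21, 0.22} → fail.
BD (methods 1·2): 0.45 vs {0.34, 0.50, 0.34, 0.51} → fail.
Bur (methods 1·2): 0.45 vs {0.22, 0.21, 0.51, 0.34} → fail.
3 of 3 fail.

3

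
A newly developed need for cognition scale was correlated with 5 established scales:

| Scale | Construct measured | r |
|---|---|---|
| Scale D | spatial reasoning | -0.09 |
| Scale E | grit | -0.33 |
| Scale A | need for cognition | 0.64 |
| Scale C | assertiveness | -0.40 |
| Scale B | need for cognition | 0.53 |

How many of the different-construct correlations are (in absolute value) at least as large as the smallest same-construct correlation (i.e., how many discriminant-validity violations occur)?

0

Convergent (same construct = need for cognition): Scale A, Scale B.
Smallest convergent = 0.53. Discriminant |r|: 0.09, 0.33, 0.40; count ≥ 0.53 → 0.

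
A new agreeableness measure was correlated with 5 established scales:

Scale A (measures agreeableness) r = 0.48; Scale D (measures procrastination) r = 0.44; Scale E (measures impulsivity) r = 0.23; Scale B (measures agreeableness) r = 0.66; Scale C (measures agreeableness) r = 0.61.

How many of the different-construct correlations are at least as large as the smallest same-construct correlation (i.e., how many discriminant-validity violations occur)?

Convergent (same construct = agreeableness): Scale A, Scale B, Scale C.
Smallest convergent = 0.48. Discriminant values: 0.44, 0.23; count ≥ 0.48 → 0.

0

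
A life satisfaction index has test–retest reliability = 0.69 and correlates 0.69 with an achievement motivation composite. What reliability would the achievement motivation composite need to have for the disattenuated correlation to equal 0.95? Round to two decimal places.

0.76

r_true = r_obs / √(r_xx · r_yy) ⇒ 0.95 = 0.69 / √(0.69 · r_yy).
√(0.69 · r_yy) = 0.69 / 0.95 = 0.7263; 0.69 · r_yy = 0.5275; r_yy = 0.5275 / 0.69 ≈ 0.76.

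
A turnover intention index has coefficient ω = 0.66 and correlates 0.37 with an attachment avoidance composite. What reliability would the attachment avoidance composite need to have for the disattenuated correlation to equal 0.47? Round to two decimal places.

r_true = r_obs / √(r_xx · r_yy) ⇒ 0.47 = 0.37 / √(0.66 · r_yy).
√(0.66 · r_yy) = 0.37 / 0.47 = 0.7872; 0.66 · r_yy = 0.6197; r_yy = 0.6197 / 0.66 ≈ 0.94.

0.94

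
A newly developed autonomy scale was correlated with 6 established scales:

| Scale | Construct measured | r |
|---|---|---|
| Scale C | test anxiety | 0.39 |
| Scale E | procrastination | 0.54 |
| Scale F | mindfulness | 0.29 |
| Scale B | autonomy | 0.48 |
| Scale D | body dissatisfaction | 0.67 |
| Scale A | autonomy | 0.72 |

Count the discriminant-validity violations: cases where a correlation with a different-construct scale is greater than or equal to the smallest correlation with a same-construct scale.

Convergent (same construct = autonomy): Scale B, Scale A.
Smallest convergent = 0.48. Discriminant values: 0.39, 0.54, 0.29, 0.67; count ≥ 0.48 → 2.

2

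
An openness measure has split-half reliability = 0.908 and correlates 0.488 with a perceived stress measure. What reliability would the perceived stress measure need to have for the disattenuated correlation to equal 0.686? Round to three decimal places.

0.557

r_true = r_obs / √(r_xx · r_yy) ⇒ 0.686 = 0.488 / √(0.908 · r_yy).
√(0.908 · r_yy) = 0.488 / 0.686 = 0.7114; 0.908 · r_yy = 0.5061; r_yy = 0.5061 / 0.908 ≈ 0.557.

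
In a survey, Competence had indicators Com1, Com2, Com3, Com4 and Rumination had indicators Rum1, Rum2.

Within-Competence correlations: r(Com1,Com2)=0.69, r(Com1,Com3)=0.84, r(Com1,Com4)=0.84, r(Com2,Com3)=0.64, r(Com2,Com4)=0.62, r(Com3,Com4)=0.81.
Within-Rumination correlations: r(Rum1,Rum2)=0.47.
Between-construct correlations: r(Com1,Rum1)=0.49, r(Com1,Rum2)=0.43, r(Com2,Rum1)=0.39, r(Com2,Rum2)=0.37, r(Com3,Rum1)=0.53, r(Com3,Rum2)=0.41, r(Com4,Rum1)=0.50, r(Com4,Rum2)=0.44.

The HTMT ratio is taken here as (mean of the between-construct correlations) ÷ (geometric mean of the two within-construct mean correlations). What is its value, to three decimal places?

Mean heterotrait r = 3.56/8 = 0.4450.
Mean within-Com = 4.44/6 = 0.7400; mean within-Rum = 0.47/1 = 0.4700.
Geometric mean = √(0.7400 × 0.4700) = 0.5897.
HTMT = 0.4450 / 0.5897 = 0.755.

0.755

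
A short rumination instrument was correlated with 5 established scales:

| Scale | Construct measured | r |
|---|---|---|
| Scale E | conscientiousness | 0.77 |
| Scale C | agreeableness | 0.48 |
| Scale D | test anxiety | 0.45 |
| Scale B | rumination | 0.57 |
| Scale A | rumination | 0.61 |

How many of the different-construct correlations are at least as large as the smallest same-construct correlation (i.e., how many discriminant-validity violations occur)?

Convergent (same construct = rumination): Scale B, Scale A.
Smallest convergent = 0.57. Discriminant values: 0.77, 0.48, 0.45; count ≥ 0.57 → 1.

1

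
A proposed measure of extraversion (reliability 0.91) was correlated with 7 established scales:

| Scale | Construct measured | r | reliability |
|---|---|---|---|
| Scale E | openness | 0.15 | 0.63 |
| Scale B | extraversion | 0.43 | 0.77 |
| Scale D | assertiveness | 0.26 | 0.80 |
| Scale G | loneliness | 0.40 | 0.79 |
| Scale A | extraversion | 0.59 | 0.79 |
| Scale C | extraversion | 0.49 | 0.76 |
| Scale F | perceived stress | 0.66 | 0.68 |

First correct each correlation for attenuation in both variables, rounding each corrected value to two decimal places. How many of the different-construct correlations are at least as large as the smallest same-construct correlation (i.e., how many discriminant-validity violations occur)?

Disattenuated r (r / √(r_scale · r_new)):
  Scale E (disc): 0.15 / √(0.63·0.91) = 0.20
  Scale B (conv): 0.43 / √(0.77·0.91) = 0.51
  Scale D (disc): 0.26 / √(0.80·0.91) = 0.30
  Scale G (disc): 0.40 / √(0.79·0.91) = 0.47
  Scale A (conv): 0.59 / √(0.79·0.91) = 0.70
  Scale C (conv): 0.49 / √(0.76·0.91) = 0.59
  Scale F (disc): 0.66 / √(0.68·0.91) = 0.84
Smallest convergent = 0.51. Discriminant values: 0.20, 0.30, 0.47, 0.84; count ≥ 0.51 → 1.

1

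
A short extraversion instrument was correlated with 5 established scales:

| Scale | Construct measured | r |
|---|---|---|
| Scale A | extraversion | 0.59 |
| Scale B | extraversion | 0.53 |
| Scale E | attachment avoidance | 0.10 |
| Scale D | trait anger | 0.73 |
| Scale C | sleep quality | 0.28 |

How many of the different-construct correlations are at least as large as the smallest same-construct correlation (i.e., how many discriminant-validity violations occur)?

1

Convergent (same construct = extraversion): Scale A, Scale B.
Smallest convergent = 0.53. Discriminant values: 0.10, 0.73, 0.28; count ≥ 0.53 → 1.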